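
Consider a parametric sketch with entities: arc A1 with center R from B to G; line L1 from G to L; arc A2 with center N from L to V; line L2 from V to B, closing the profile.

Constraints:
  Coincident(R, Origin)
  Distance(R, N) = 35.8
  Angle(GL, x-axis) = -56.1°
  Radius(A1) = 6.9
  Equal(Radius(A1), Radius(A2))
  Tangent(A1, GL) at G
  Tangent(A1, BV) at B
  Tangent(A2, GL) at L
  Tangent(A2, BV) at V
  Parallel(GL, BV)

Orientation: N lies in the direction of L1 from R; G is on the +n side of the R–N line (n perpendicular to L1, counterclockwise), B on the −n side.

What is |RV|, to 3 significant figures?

36.5

Tangency of A1 to both parallel lines with radius 6.9 puts G and B at R ± 6.9·n: G = (5.73, 3.85), B = (-5.73, -3.85). Equal radii place L and V the same way about N: L = N + 6.9·n = (25.7, -25.9), V = N − 6.9·n = (14.2, -33.6). Then |RV| = |V − R| = 36.5.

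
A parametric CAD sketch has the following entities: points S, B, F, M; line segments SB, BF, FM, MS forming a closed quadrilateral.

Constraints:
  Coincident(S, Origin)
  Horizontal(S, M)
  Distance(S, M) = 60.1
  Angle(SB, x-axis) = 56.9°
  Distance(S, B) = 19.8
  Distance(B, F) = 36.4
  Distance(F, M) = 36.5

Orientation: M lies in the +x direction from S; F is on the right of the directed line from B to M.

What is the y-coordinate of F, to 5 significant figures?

-15.894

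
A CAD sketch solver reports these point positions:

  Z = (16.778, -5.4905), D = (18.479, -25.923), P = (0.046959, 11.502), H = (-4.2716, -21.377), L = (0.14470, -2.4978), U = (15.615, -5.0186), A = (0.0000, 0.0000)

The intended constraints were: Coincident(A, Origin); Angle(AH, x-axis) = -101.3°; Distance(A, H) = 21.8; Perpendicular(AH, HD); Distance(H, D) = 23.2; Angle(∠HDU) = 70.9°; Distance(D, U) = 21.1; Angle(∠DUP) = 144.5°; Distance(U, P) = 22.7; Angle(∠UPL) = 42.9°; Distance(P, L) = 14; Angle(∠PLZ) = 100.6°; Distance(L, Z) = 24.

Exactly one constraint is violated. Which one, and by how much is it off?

Distance(L, Z) = 24 — off by 7.10.

A = (0.00, 0.00) ✓; AH at -101.3° ✓; |AH| = 21.80 ✓; ∠(AH, HD) = 90.00° ✓; |HD| = 23.20 ✓; ∠HDU = 70.90° ✓; |DU| = 21.10 ✓; ∠DUP = 144.5° ✓; |UP| = 22.70 ✓; ∠UPL = 42.90° ✓; |PL| = 14.00 ✓; ∠PLZ = 100.6° ✓; |LZ| = 16.90 ✗.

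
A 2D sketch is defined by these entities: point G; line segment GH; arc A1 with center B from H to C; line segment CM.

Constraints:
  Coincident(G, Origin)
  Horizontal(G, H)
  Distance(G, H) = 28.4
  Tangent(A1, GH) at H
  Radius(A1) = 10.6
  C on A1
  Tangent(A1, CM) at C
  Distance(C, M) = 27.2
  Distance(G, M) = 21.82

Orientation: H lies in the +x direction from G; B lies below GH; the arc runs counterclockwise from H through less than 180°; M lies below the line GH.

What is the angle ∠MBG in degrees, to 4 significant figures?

42.97°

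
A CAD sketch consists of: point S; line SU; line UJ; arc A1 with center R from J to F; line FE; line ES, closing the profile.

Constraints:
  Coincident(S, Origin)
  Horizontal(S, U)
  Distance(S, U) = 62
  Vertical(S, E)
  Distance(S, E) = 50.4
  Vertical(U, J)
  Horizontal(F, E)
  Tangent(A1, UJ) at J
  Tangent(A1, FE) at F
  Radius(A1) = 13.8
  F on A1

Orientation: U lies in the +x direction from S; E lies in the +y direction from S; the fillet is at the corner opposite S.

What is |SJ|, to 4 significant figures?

72.00

S is at the origin; S and U share the same y with |SU| = 62.0 and U on the +x side, so U = (62.00, 0.000). SE is vertical with |SE| = 50.4 and E on the +y side, so E = (0.000, 50.40). The virtual corner opposite S is at (62.00, 50.40). Since A1 is tangent to UJ there, RJ ⟂ UJ and tangency of A1 to FE means the radius RF is perpendicular to FE, with radius 13.8, so the center R sits 13.8 in from both sides at R = (48.20, 36.60). That places the tangent points at J = (62.00, 36.60) on UJ and F = (48.20, 50.40) on FE. Then |SJ| = |J − S| = 72.00.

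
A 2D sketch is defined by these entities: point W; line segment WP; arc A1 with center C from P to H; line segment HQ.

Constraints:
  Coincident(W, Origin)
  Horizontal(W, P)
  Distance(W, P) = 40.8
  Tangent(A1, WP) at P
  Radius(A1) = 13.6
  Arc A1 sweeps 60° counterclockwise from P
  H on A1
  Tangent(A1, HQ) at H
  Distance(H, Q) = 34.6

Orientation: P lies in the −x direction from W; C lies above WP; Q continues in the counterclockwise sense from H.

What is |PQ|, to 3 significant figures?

46.9

W is at the origin; W and P share the same y with |WP| = 40.8 and P on the −x side, so P = (-40.8, 0.00). Tangency of A1 to WP means the radius CP is perpendicular to WP, so C = P + (0, 13.6) = (-40.8, 13.6). On A1, P sits at bearing -90° from C; a 60° counterclockwise sweep puts H at bearing -30°, so H = C + 13.6·(cos -30°, sin -30°) = (-29.0, 6.80). Since A1 is tangent to HQ there, CH ⟂ HQ, so HQ runs along (−sin -30°, cos -30°); with |HQ| = 34.6, Q = (-11.7, 36.8). Then |PQ| = |Q − P| = 46.9.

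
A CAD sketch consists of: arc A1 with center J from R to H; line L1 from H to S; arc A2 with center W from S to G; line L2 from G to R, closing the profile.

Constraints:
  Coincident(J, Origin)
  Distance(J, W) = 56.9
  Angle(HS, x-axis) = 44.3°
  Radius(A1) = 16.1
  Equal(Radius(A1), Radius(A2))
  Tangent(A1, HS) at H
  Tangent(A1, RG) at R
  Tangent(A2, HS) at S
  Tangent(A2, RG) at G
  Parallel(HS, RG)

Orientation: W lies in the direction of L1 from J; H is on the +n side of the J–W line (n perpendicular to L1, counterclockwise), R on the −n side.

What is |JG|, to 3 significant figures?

59.1

The slot axis is L1's direction at 44.3°, so u = (cos 44.3°, sin 44.3°) = (0.716, 0.698) and n = (−sin 44.3°, cos 44.3°) = (-0.698, 0.716). J is at the origin and W lies 56.9 along u from J, so W = 56.9·u = (40.7, 39.7). Tangency of A1 to both parallel lines with radius 16.1 puts H and R at J ± 16.1·n: H = (-11.2, 11.5), R = (11.2, -11.5). Equal radii place S and G the same way about W: S = W + 16.1·n = (29.5, 51.3), G = W − 16.1·n = (52.0, 28.2). Then |JG| = |G − J| = 59.1.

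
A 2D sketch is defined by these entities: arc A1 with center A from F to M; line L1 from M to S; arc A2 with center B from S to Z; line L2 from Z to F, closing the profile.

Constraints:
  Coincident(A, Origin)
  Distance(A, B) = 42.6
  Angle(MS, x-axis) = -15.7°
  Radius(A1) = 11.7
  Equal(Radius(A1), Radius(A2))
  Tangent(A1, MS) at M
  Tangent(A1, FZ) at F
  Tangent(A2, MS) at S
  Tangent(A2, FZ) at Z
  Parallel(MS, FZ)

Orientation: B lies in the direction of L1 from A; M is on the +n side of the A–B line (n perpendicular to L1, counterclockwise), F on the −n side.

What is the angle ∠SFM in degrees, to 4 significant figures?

61.22°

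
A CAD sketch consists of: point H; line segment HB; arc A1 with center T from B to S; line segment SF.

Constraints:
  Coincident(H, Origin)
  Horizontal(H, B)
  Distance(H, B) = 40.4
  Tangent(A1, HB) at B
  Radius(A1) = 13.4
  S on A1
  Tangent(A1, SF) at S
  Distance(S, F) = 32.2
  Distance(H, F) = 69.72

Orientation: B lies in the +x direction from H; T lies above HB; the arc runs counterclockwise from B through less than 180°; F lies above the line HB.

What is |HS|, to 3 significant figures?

55.6

H is at the origin; H and B share the same y with |HB| = 40.4 and B on the +x side, so B = (40.4, 0.00). Since A1 is tangent to HB there, TB ⟂ HB, so T = B + (0, 13.4) = (40.4, 13.4). Since TS ⟂ SF (tangency), |TF| = √(13.4² + 32.2²) = 34.9 regardless of where S sits on A1. So F lies on both circle(H, 69.72) and circle(T, 34.9); the above-HB intersection is F = (52.2, 46.2). S is the foot of the tangent from F: S = (53.8, 14.1).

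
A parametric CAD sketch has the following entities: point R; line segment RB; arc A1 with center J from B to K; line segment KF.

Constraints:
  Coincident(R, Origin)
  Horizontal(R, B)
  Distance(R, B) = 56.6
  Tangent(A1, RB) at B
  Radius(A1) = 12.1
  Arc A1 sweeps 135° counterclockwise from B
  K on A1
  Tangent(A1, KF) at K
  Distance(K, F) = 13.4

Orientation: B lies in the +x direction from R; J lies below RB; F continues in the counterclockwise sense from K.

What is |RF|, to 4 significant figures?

64.93

R is at the origin; R and B share the same y with |RB| = 56.6 and B on the +x side, so B = (56.60, 0.000). A1 meets RB tangentially, so JB is at right angles to RB, so J = B + (0, -12.1) = (56.60, -12.10). On A1, B sits at bearing 90° from J; a 135° counterclockwise sweep puts K at bearing 225°, so K = J + 12.1·(cos 225°, sin 225°) = (48.04, -20.66). Tangency of A1 to KF means the radius JK is perpendicular to KF, so KF runs along (−sin 225°, cos 225°); with |KF| = 13.4, F = (57.52, -30.13). Then |RF| = |F − R| = 64.93.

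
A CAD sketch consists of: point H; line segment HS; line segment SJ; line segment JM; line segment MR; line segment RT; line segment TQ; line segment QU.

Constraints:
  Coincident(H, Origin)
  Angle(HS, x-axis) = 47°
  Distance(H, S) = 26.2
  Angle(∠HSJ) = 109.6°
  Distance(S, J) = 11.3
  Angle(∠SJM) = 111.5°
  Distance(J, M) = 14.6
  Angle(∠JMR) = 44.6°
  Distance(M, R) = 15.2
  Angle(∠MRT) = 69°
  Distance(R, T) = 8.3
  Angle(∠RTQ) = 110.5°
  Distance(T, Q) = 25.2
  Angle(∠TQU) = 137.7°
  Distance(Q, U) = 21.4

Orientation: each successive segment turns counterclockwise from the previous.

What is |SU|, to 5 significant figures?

51.004

∠RTQ = 110.5° gives TQ at 141.80° from the x-axis; with |TQ| = 25.2, Q = (-7.2721, 41.680). ∠TQU = 137.7° gives QU at -175.90° from the x-axis; with |QU| = 21.4, U = (-28.617, 40.150). Then |SU| = |U − S| = 51.004.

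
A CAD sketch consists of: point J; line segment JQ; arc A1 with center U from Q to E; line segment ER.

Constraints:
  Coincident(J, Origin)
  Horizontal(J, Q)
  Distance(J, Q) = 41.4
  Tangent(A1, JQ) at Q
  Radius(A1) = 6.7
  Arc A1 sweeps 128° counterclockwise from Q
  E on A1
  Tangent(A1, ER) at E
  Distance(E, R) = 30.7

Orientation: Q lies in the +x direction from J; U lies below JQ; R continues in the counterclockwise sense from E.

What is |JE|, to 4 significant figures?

37.71

J is at the origin; J and Q share the same y with |JQ| = 41.4 and Q on the +x side, so Q = (41.40, 0.000). Since A1 is tangent to JQ there, UQ ⟂ JQ, so U = Q + (0, -6.7) = (41.40, -6.700). On A1, Q sits at bearing 90° from U; a 128° counterclockwise sweep puts E at bearing 218°, so E = U + 6.7·(cos 218°, sin 218°) = (36.12, -10.82). Then |JE| = |E − J| = 37.71.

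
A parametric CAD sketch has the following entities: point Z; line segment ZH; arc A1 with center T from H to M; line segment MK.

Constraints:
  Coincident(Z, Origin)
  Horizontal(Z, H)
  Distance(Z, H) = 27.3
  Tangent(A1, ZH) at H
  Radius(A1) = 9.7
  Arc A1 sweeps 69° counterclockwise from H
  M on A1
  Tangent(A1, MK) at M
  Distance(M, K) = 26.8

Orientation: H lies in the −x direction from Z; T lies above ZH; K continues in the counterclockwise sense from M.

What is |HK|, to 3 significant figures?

36.4

On A1, H sits at bearing -90° from T; a 69° counterclockwise sweep puts M at bearing -21°, so M = T + 9.7·(cos -21°, sin -21°) = (-18.2, 6.22). Since A1 is tangent to MK there, TM ⟂ MK, so MK runs along (−sin -21°, cos -21°); with |MK| = 26.8, K = (-8.64, 31.2). Then |HK| = |K − H| = 36.4.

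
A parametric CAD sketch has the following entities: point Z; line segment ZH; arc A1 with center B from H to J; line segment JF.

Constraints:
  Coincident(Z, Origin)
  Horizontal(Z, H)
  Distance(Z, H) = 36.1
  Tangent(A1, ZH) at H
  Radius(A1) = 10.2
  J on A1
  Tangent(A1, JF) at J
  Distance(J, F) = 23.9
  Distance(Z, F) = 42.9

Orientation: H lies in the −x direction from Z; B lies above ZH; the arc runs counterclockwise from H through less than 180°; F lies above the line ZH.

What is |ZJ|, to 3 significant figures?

27.8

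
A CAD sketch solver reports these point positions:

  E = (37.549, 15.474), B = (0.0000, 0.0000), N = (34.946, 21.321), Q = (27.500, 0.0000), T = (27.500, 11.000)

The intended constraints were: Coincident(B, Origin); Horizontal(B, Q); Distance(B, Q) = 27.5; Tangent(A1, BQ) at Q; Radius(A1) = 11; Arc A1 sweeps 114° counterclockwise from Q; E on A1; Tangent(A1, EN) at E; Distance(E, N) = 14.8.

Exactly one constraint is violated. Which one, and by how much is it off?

Distance(E, N) = 14.8 — off by 8.40.

B = (0.00, 0.00) ✓; B.y = 0.00, Q.y = 0.00 ✓; |BQ| = 27.50 ✓; ∠(TQ, QB) = 90.00° ✓; |TQ| = 11.00 ✓; bearing(T→E) − bearing(T→Q) = 114.0° ✓; |TE| = 11.00 ✓; ∠(TE, EN) = 90.00° ✓; |EN| = 6.400 ✗.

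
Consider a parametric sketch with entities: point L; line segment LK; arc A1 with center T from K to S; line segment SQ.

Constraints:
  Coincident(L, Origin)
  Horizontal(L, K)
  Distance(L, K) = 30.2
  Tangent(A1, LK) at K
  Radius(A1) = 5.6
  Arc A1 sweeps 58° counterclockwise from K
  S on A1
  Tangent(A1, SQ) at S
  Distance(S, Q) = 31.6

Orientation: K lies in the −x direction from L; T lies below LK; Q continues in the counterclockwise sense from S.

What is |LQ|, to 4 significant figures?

59.49

L is at the origin; LK is horizontal with |LK| = 30.2 and K on the −x side, so K = (-30.20, 0.000). The tangent condition forces TK to be normal to LK, so T = K + (0, -5.6) = (-30.20, -5.600). On A1, K sits at bearing 90° from T; a 58° counterclockwise sweep puts S at bearing 148°, so S = T + 5.6·(cos 148°, sin 148°) = (-34.95, -2.632). A1 meets SQ tangentially, so TS is at right angles to SQ, so SQ runs along (−sin 148°, cos 148°); with |SQ| = 31.6, Q = (-51.69, -29.43). Then |LQ| = |Q − L| = 59.49.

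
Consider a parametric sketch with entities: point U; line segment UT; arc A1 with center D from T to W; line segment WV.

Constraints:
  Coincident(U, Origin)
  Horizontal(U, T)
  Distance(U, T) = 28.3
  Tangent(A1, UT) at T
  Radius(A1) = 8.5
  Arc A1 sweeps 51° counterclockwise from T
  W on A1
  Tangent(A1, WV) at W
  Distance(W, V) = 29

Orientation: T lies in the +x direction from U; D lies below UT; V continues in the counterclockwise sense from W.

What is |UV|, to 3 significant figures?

25.9

U is at the origin; UT is horizontal with |UT| = 28.3 and T on the +x side, so T = (28.3, 0.00). Tangency of A1 to UT means the radius DT is perpendicular to UT, so D = T + (0, -8.5) = (28.3, -8.50). On A1, T sits at bearing 90° from D; a 51° counterclockwise sweep puts W at bearing 141°, so W = D + 8.5·(cos 141°, sin 141°) = (21.7, -3.15). Tangency of A1 to WV means the radius DW is perpendicular to WV, so WV runs along (−sin 141°, cos 141°); with |WV| = 29.0, V = (3.44, -25.7). Then |UV| = |V − U| = 25.9.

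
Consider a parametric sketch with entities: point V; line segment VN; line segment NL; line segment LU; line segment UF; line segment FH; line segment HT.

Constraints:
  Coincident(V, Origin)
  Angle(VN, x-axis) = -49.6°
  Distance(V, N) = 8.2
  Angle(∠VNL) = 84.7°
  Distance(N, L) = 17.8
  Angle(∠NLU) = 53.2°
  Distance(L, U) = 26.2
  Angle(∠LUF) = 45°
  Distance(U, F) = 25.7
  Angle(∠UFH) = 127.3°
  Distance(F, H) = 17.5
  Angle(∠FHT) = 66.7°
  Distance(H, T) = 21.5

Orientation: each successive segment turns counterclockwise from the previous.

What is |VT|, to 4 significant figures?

18.80

∠UFH = 127.3° gives FH at 0.2000° from the x-axis; with |FH| = 17.5, H = (24.92, -10.41). ∠FHT = 66.7° gives HT at 113.5° from the x-axis; with |HT| = 21.5, T = (16.34, 9.303). Then |VT| = |T − V| = 18.80.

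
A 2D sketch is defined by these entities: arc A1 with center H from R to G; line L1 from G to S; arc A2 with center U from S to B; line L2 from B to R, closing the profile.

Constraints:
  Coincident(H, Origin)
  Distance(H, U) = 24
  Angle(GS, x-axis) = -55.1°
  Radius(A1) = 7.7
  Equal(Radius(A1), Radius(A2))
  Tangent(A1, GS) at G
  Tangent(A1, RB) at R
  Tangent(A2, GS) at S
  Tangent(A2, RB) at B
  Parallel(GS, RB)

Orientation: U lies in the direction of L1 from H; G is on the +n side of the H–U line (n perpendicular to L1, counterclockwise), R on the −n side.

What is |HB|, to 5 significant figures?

25.205

Tangency of A1 to both parallel lines with radius 7.7 puts G and R at H ± 7.7·n: G = (6.3152, 4.4055), R = (-6.3152, -4.4055). Equal radii place S and B the same way about U: S = U + 7.7·n = (20.047, -15.278), B = U − 7.7·n = (7.4163, -24.089). Then |HB| = |B − H| = 25.205.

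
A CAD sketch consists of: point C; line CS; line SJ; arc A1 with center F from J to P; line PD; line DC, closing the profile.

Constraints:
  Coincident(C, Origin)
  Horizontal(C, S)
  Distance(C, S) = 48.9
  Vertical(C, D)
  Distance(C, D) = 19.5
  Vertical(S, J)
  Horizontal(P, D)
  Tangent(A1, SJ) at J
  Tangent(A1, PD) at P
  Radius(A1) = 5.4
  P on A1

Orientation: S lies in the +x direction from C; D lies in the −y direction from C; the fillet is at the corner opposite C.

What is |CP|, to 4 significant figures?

47.67

C is at the origin; C and S share the same y with |CS| = 48.9 and S on the +x side, so S = (48.90, 0.000). C and D share the same x with |CD| = 19.5 and D on the −y side, so D = (0.000, -19.50). The virtual corner opposite C is at (48.90, -19.50). A1 meets SJ tangentially, so FJ is at right angles to SJ and A1 meets PD tangentially, so FP is at right angles to PD, with radius 5.4, so the center F sits 5.4 in from both sides at F = (43.50, -14.10). That places the tangent points at J = (48.90, -14.10) on SJ and P = (43.50, -19.50) on PD. Then |CP| = |P − C| = 47.67.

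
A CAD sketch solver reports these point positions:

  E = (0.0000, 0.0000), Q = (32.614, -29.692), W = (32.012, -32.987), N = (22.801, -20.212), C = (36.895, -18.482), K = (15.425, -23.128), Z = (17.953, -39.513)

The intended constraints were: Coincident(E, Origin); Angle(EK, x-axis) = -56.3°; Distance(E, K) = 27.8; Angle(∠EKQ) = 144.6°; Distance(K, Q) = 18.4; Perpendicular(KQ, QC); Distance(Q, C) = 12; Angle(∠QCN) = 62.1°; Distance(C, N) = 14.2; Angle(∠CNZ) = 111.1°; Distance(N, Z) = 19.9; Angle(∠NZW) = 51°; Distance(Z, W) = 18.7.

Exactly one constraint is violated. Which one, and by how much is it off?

Distance(Z, W) = 18.7 — off by 3.20.

E = (0.00, 0.00) ✓; EK at -56.30° ✓; |EK| = 27.80 ✓; ∠EKQ = 144.6° ✓; |KQ| = 18.40 ✓; ∠(KQ, QC) = 90.00° ✓; |QC| = 12.00 ✓; ∠QCN = 62.10° ✓; |CN| = 14.20 ✓; ∠CNZ = 111.1° ✓; |NZ| = 19.90 ✓; ∠NZW = 51.00° ✓; |ZW| = 15.50 ✗.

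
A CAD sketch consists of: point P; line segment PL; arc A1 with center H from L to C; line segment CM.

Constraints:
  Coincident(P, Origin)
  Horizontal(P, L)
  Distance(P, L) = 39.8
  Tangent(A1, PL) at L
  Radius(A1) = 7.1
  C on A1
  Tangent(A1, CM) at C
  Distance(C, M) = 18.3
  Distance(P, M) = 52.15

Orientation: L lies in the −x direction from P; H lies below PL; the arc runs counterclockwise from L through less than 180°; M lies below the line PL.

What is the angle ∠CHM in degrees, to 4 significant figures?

68.79°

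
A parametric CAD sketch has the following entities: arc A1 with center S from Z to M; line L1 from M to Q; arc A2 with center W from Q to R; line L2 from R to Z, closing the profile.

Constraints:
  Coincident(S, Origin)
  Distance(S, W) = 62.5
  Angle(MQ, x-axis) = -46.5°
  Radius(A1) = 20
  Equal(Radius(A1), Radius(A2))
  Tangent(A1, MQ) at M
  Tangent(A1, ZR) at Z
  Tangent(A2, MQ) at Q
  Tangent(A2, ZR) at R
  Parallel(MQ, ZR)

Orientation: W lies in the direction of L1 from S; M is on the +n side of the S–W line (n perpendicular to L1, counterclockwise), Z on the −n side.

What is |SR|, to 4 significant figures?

65.62

Tangency of A1 to both parallel lines with radius 20.0 puts M and Z at S ± 20.0·n: M = (14.51, 13.77), Z = (-14.51, -13.77). Equal radii place Q and R the same way about W: Q = W + 20.0·n = (57.53, -31.57), R = W − 20.0·n = (28.51, -59.10). Then |SR| = |R − S| = 65.62.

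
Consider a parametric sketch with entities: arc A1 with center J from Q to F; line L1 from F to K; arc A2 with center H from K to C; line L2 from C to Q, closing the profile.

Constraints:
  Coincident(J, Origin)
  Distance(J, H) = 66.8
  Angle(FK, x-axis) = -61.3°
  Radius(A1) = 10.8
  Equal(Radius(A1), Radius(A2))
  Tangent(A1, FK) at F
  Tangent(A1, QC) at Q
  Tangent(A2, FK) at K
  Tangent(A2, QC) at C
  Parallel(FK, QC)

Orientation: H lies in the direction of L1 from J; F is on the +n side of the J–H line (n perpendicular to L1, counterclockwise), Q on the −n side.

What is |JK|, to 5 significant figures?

67.667

The slot axis is L1's direction at -61.3°, so u = (cos -61.3°, sin -61.3°) = (0.48022, -0.87715) and n = (−sin -61.3°, cos -61.3°) = (0.87715, 0.48022). J is at the origin and H lies 66.8 along u from J, so H = 66.8·u = (32.079, -58.593). Tangency of A1 to both parallel lines with radius 10.8 puts F and Q at J ± 10.8·n: F = (9.4732, 5.1864), Q = (-9.4732, -5.1864). Equal radii place K and C the same way about H: K = H + 10.8·n = (41.552, -53.407), C = H − 10.8·n = (22.606, -63.780). Then |JK| = |K − J| = 67.667.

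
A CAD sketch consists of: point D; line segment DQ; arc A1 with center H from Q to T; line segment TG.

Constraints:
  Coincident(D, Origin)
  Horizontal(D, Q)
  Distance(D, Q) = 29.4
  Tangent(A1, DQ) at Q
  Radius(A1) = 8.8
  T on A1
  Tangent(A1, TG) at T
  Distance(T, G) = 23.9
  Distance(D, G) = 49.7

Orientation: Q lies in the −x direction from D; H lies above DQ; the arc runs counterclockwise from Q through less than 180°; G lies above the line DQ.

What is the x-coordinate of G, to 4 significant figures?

-37.09

Checks: ∠(HQ, QD) = 90.00° ✓; |HT| = 8.800 ✓; ∠(HT, TG) = 90.00° ✓; |TG| = 23.90 ✓; |DG| = 49.70 ✓.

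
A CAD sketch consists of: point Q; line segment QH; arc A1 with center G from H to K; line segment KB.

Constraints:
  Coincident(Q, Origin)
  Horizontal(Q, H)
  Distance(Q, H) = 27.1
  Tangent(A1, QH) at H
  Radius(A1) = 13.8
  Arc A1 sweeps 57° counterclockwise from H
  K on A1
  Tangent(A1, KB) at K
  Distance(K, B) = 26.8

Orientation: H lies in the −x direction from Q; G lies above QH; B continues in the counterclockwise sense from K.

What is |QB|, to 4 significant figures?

28.78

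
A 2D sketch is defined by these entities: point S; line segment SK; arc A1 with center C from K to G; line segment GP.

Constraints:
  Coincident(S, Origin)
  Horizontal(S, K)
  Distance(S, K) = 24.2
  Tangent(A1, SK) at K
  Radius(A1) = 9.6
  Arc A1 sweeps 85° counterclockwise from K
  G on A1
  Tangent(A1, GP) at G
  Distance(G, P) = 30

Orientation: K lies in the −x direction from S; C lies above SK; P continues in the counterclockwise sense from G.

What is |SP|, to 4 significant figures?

40.48

S is at the origin; S and K share the same y with |SK| = 24.2 and K on the −x side, so K = (-24.20, 0.000). Tangency of A1 to SK means the radius CK is perpendicular to SK, so C = K + (0, 9.6) = (-24.20, 9.600). On A1, K sits at bearing -90° from C; an 85° counterclockwise sweep puts G at bearing -5°, so G = C + 9.6·(cos -5°, sin -5°) = (-14.64, 8.763). Since A1 is tangent to GP there, CG ⟂ GP, so GP runs along (−sin -5°, cos -5°); with |GP| = 30.0, P = (-12.02, 38.65). Then |SP| = |P − S| = 40.48.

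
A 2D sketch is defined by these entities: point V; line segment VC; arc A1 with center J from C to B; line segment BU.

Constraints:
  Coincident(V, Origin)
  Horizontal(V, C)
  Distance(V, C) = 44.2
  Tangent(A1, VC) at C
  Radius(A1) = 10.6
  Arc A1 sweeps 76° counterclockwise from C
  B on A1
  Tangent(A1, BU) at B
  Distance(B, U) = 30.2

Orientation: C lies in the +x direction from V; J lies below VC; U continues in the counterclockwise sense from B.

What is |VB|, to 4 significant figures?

34.85

V is at the origin; VC is horizontal with |VC| = 44.2 and C on the +x side, so C = (44.20, 0.000). A1 meets VC tangentially, so JC is at right angles to VC, so J = C + (0, -10.6) = (44.20, -10.60). On A1, C sits at bearing 90° from J; a 76° counterclockwise sweep puts B at bearing 166°, so B = J + 10.6·(cos 166°, sin 166°) = (33.91, -8.036). Then |VB| = |B − V| = 34.85.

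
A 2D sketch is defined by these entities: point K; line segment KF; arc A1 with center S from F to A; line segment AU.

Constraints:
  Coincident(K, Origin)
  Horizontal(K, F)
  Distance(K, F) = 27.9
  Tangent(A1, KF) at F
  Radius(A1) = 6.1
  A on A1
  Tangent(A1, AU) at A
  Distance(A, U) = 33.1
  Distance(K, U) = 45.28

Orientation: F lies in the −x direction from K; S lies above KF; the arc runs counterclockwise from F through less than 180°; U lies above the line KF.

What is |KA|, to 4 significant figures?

22.67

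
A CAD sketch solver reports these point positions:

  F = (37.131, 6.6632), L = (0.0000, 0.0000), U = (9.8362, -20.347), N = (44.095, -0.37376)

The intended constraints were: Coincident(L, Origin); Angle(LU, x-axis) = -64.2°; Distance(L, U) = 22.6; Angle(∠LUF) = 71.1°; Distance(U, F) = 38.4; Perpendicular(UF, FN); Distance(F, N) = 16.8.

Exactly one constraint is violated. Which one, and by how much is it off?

Distance(F, N) = 16.8 — off by 6.90.

L = (0.00, 0.00) ✓; LU at -64.20° ✓; |LU| = 22.60 ✓; ∠LUF = 71.10° ✓; |UF| = 38.40 ✓; ∠(UF, FN) = 90.00° ✓; |FN| = 9.900 ✗.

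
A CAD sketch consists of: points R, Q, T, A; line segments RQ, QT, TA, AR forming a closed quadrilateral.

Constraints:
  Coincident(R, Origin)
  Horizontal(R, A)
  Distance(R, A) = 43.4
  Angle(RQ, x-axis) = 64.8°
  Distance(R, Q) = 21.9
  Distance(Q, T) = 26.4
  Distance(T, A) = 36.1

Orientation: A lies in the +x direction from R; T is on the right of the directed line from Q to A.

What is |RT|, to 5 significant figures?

10.258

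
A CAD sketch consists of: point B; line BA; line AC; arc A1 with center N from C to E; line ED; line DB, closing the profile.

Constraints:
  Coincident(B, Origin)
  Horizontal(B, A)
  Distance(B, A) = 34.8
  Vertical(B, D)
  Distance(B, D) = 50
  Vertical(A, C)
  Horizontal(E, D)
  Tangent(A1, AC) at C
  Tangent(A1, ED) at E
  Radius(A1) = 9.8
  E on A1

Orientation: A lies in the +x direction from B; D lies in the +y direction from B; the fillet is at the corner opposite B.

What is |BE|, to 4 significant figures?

55.90

B is at the origin; BA is horizontal with |BA| = 34.8 and A on the +x side, so A = (34.80, 0.000). BD is vertical with |BD| = 50.0 and D on the +y side, so D = (0.000, 50.00). The virtual corner opposite B is at (34.80, 50.00). Since A1 is tangent to AC there, NC ⟂ AC and tangency of A1 to ED means the radius NE is perpendicular to ED, with radius 9.8, so the center N sits 9.8 in from both sides at N = (25.00, 40.20). That places the tangent points at C = (34.80, 40.20) on AC and E = (25.00, 50.00) on ED. Then |BE| = |E − B| = 55.90.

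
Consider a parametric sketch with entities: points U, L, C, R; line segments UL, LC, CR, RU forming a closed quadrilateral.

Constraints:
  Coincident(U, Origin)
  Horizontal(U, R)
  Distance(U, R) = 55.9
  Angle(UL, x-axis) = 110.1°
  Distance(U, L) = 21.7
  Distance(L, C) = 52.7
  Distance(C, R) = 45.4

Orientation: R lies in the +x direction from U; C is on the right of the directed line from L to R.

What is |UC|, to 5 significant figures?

31.476

Checks: U = (0.00, 0.00) ✓; |LC| = 52.70 ✓; |CR| = 45.40 ✓.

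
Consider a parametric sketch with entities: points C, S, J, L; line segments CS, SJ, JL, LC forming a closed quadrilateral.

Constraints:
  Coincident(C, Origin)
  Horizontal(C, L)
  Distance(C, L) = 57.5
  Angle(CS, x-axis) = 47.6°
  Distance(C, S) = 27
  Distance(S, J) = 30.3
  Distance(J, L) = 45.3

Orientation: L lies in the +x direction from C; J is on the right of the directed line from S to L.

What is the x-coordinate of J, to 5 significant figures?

13.309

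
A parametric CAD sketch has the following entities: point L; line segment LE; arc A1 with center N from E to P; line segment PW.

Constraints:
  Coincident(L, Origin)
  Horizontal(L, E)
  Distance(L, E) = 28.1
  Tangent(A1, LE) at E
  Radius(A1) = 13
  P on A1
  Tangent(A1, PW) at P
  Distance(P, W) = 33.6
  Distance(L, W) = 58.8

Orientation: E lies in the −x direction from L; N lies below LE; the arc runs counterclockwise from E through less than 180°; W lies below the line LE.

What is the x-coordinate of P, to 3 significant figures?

-40.7

L is at the origin; L and E share the same y with |LE| = 28.1 and E on the −x side, so E = (-28.1, 0.00). The tangent condition forces NE to be normal to LE, so N = E + (0, -13) = (-28.1, -13.0). Since NP ⟂ PW (tangency), |NW| = √(13.0² + 33.6²) = 36.0 regardless of where P sits on A1. So W lies on both circle(L, 58.8) and circle(N, 36.0); the below-LE intersection is W = (-33.0, -48.7). P is the foot of the tangent from W: P = (-40.7, -16.0).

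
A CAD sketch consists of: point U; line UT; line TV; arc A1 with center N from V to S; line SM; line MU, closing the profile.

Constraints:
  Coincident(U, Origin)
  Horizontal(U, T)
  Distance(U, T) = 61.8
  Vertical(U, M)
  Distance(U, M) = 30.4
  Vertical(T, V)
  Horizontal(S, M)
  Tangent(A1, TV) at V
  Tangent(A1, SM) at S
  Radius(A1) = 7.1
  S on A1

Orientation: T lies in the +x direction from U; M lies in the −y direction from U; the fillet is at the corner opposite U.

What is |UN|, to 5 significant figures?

59.456

U is at the origin; U and T share the same y with |UT| = 61.8 and T on the +x side, so T = (61.800, 0.0000). UM is vertical with |UM| = 30.4 and M on the −y side, so M = (0.0000, -30.400). The virtual corner opposite U is at (61.800, -30.400). Since A1 is tangent to TV there, NV ⟂ TV and since A1 is tangent to SM there, NS ⟂ SM, with radius 7.1, so the center N sits 7.1 in from both sides at N = (54.700, -23.300). Then |UN| = |N − U| = 59.456.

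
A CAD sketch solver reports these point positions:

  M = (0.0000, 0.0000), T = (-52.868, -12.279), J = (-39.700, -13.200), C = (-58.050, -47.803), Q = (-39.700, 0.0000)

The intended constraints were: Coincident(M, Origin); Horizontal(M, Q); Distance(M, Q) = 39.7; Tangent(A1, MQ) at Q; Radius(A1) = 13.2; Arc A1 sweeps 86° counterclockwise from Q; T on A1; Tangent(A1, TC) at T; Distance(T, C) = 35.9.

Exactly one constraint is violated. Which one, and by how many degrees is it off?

Tangent(A1, TC) at T — off by 4.30°.

M = (0.00, 0.00) ✓; M.y = 0.00, Q.y = 0.00 ✓; |MQ| = 39.70 ✓; ∠(JQ, QM) = 90.00° ✓; |JQ| = 13.20 ✓; bearing(J→T) − bearing(J→Q) = 86.00° ✓; |JT| = 13.20 ✓; ∠(JT, TC) = 94.30° ✗; |TC| = 35.90 ✓.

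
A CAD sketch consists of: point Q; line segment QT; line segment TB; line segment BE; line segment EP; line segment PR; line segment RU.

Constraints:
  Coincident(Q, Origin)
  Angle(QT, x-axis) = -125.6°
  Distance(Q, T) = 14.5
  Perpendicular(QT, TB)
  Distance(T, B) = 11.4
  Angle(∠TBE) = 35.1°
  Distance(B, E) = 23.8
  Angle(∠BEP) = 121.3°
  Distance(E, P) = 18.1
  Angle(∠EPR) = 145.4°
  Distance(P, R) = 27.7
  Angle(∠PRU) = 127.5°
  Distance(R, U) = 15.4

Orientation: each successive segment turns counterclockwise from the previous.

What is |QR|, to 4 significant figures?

50.40

Q is at the origin; QT runs at -125.6° with length 14.5, so T = (-8.441, -11.79). QT is perpendicular to TB, so TB runs at -35.60°; with |TB| = 11.4, B = (0.8286, -18.43). ∠TBE = 35.1° gives BE at 109.3° from the x-axis; with |BE| = 23.8, E = (-7.038, 4.036). ∠BEP = 121.3° gives EP at 168.0° from the x-axis; with |EP| = 18.1, P = (-24.74, 7.800). ∠EPR = 145.4° gives PR at -157.4° from the x-axis; with |PR| = 27.7, R = (-50.32, -2.845). Then |QR| = |R − Q| = 50.40.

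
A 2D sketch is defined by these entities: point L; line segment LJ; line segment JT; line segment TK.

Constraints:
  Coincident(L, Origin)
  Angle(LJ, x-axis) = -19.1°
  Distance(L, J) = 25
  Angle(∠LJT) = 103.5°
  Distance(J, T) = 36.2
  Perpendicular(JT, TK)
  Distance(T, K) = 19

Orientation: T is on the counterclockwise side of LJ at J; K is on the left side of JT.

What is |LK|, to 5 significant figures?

42.370

∠LJT = 103.5°, so JT runs at -19.1° + (180° − 103.5°) = 57.400° from the x-axis; with |JT| = 36.2, T = J + 36.2·(cos 57.400°, sin 57.400°) = (43.127, 22.316). JT ⟂ TK; with |TK| = 19.0 on the left of JT, K = T + 19.0·(-0.84245, 0.53877) = (27.121, 32.553). Then |LK| = |K − L| = 42.370.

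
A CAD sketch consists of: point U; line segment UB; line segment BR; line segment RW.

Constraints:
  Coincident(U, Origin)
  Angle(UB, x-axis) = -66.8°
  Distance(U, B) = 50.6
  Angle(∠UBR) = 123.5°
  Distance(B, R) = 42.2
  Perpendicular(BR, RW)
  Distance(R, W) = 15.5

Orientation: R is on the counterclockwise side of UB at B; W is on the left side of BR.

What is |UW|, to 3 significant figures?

75.0

U is at the origin; UB runs at -66.8° with length 50.6, so B = 50.6·(cos -66.8°, sin -66.8°) = (19.9, -46.5). ∠UBR = 123.5°, so BR runs at -66.8° + (180° − 123.5°) = -10.3° from the x-axis; with |BR| = 42.2, R = B + 42.2·(cos -10.3°, sin -10.3°) = (61.5, -54.1). The perpendicularity gives RW at right angles to BR; with |RW| = 15.5 on the left of BR, W = R + 15.5·(0.179, 0.984) = (64.2, -38.8). Then |UW| = |W − U| = 75.0.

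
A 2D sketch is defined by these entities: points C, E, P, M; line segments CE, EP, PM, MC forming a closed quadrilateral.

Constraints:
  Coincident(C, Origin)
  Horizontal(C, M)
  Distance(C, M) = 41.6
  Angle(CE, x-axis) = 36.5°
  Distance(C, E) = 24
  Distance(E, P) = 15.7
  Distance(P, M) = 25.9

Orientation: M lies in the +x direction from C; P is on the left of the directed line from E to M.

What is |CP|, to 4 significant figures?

39.70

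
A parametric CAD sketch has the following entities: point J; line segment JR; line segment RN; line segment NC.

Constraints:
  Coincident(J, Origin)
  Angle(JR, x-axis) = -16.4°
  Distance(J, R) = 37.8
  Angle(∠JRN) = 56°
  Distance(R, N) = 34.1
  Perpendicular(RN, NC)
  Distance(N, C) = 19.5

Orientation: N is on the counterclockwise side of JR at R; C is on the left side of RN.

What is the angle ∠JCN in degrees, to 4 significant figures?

132.4°

J is at the origin; JR runs at -16.4° with length 37.8, so R = 37.8·(cos -16.4°, sin -16.4°) = (36.26, -10.67). ∠JRN = 56.0°, so RN runs at -16.4° + (180° − 56.0°) = 107.6° from the x-axis; with |RN| = 34.1, N = R + 34.1·(cos 107.6°, sin 107.6°) = (25.95, 21.83). RN is perpendicular to NC; with |NC| = 19.5 on the left of RN, C = N + 19.5·(-0.9532, -0.3024) = (7.364, 15.94). Then cos ∠JCN = CJ·CN / (|CJ||CN|), giving 132.4°.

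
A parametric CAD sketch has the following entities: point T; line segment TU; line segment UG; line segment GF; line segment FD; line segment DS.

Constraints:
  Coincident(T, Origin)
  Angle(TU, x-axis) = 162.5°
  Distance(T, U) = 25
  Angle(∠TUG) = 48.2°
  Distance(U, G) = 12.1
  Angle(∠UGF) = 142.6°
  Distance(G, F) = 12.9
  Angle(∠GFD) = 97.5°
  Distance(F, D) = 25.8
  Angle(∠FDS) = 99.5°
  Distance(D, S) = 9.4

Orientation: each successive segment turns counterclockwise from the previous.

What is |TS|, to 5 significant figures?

18.007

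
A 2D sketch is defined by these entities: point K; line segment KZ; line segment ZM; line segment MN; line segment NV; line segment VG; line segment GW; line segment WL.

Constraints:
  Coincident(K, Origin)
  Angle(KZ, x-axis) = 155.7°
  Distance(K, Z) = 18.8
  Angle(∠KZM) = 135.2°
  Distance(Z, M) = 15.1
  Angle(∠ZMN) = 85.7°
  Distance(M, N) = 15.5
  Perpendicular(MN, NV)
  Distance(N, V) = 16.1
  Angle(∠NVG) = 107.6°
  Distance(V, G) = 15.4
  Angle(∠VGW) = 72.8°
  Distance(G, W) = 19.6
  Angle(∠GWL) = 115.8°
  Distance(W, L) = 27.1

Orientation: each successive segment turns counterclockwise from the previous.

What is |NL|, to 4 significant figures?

14.39

∠VGW = 72.8° gives GW at -155.6° from the x-axis; with |GW| = 19.6, W = (-29.94, 2.313). ∠GWL = 115.8° gives WL at -91.40° from the x-axis; with |WL| = 27.1, L = (-30.60, -24.78). Then |NL| = |L − N| = 14.39.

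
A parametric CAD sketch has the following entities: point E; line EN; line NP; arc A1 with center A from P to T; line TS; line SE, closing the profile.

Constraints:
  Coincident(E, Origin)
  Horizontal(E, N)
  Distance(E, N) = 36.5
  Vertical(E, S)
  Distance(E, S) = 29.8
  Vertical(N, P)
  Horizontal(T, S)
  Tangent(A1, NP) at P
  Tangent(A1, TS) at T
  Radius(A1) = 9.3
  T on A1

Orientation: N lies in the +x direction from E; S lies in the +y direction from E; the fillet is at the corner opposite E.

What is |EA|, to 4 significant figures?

34.06

E is at the origin; E and N share the same y with |EN| = 36.5 and N on the +x side, so N = (36.50, 0.000). ES is vertical with |ES| = 29.8 and S on the +y side, so S = (0.000, 29.80). The virtual corner opposite E is at (36.50, 29.80). Since A1 is tangent to NP there, AP ⟂ NP and the tangent condition forces AT to be normal to TS, with radius 9.3, so the center A sits 9.3 in from both sides at A = (27.20, 20.50). Then |EA| = |A − E| = 34.06.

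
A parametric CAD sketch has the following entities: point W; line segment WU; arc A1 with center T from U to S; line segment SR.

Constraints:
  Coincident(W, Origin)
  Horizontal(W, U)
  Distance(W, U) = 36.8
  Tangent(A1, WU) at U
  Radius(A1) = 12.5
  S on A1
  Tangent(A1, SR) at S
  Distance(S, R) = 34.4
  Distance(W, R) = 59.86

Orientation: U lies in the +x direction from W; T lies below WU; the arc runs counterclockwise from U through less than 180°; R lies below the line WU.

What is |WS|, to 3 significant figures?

29.5

W is at the origin; WU is horizontal with |WU| = 36.8 and U on the +x side, so U = (36.8, 0.00). Tangency of A1 to WU means the radius TU is perpendicular to WU, so T = U + (0, -12.5) = (36.8, -12.5). Since TS ⟂ SR (tangency), |TR| = √(12.5² + 34.4²) = 36.6 regardless of where S sits on A1. So R lies on both circle(W, 59.86) and circle(T, 36.6); the below-WU intersection is R = (34.4, -49.0). S is the foot of the tangent from R: S = (24.8, -16.0).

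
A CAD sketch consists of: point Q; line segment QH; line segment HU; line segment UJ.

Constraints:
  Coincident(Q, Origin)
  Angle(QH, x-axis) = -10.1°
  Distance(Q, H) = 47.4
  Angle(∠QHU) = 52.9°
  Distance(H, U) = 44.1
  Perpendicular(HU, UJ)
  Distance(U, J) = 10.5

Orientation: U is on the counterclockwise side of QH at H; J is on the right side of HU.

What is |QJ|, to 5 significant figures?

50.734

∠QHU = 52.9°, so HU runs at -10.1° + (180° − 52.9°) = 117.00° from the x-axis; with |HU| = 44.1, U = H + 44.1·(cos 117.00°, sin 117.00°) = (26.644, 30.981). The perpendicularity gives UJ at right angles to HU; with |UJ| = 10.5 on the right of HU, J = U + 10.5·(0.89101, 0.45399) = (36.000, 35.748). Then |QJ| = |J − Q| = 50.734.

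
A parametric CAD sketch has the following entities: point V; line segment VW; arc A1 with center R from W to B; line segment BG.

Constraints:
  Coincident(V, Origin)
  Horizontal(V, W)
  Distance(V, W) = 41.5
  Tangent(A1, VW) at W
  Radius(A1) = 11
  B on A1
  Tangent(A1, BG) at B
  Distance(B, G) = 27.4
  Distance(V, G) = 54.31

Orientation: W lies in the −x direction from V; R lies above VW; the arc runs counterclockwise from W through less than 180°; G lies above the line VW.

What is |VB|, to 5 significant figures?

33.527

Checks: |RB| = 11.00 ✓; ∠(RB, BG) = 90.00° ✓; |BG| = 27.40 ✓; |VG| = 54.31 ✓.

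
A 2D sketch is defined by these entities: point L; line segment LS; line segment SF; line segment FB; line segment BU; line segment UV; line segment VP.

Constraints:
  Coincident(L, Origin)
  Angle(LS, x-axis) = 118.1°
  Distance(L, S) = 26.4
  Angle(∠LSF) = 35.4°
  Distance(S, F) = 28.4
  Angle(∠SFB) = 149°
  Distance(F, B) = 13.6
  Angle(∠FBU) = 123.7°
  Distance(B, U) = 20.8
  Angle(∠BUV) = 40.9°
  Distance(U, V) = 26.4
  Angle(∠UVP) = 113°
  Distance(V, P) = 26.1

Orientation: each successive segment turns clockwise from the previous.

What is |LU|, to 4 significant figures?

23.17

L is at the origin; LS runs at 118.1° with length 26.4, so S = (-12.43, 23.29). ∠LSF = 35.4° gives SF at -26.50° from the x-axis; with |SF| = 28.4, F = (12.98, 10.62). ∠SFB = 149.0° gives FB at -57.50° from the x-axis; with |FB| = 13.6, B = (20.29, -0.8540). ∠FBU = 123.7° gives BU at -113.8° from the x-axis; with |BU| = 20.8, U = (11.89, -19.89). Then |LU| = |U − L| = 23.17.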